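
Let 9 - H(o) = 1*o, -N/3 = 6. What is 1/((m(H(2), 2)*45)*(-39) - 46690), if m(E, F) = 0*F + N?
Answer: -1/15100 ≈ -6.6225e-5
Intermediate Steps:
N = -18 (N = -3*6 = -18)
H(o) = 9 - o
m(E, F) = -18 (m(E, F) = 0*F - 18 = 0 - 18 = -18)
1/((m(H(2), 2)*45)*(-39) - 46690) = 1/(-18*45*(-39) - 46690) = 1/(-810*(-39) - 46690) = 1/(31590 - 46690) = 1/(-15100) = -1/15100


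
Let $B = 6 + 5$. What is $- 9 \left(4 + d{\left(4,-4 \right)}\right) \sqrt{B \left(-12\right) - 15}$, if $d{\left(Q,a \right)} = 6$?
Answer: $- 630 i \sqrt{3} \approx - 1091.2 i$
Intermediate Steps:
$B = 11$
$- 9 \left(4 + d{\left(4,-4 \right)}\right) \sqrt{B \left(-12\right) - 15} = - 9 \left(4 + 6\right) \sqrt{11 \left(-12\right) - 15} = \left(-9\right) 10 \sqrt{-132 - 15} = - 90 \sqrt{-147} = - 90 \cdot 7 i \sqrt{3} = - 630 i \sqrt{3}$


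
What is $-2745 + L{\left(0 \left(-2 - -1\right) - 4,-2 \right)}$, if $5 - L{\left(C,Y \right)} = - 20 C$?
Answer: $-2820$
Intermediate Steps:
$L{\left(C,Y \right)} = 5 + 20 C$ ($L{\left(C,Y \right)} = 5 - - 20 C = 5 + 20 C$)
$-2745 + L{\left(0 \left(-2 - -1\right) - 4,-2 \right)} = -2745 + \left(5 + 20 \left(0 \left(-2 - -1\right) - 4\right)\right) = -2745 + \left(5 + 20 \left(0 \left(-2 + 1\right) - 4\right)\right) = -2745 + \left(5 + 20 \left(0 \left(-1\right) - 4\right)\right) = -2745 + \left(5 + 20 \left(0 - 4\right)\right) = -2745 + \left(5 + 20 \left(-4\right)\right) = -2745 + \left(5 - 80\right) = -2745 - 75 = -2820$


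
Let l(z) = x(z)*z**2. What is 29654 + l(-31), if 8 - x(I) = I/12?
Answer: 477895/12 ≈ 39825.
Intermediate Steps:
x(I) = 8 - I/12
l(z) = z**2*(8 - z/12) (l(z) = (8 - z/12)*z**2 = z**2*(8 - z/12))
29654 + l(-31) = 29654 + (1/12)*(-31)**2*(96 - 1*(-31)) = 29654 + (1/12)*961*(96 + 31) = 29654 + (1/12)*961*127 = 29654 + 122047/12 = 477895/12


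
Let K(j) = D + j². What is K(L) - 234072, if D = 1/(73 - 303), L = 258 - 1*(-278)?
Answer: 12241519/230 ≈ 53224.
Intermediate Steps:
L = 536 (L = 258 + 278 = 536)
D = -1/230 (D = 1/(-230) = -1/230 ≈ -0.0043478)
K(j) = -1/230 + j²
K(L) - 234072 = (-1/230 + 536²) - 234072 = (-1/230 + 287296) - 234072 = 66078079/230 - 234072 = 12241519/230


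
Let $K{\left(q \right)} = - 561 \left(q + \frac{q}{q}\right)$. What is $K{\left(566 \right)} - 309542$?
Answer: $-627629$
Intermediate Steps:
$K{\left(q \right)} = -561 - 561 q$ ($K{\left(q \right)} = - 561 \left(q + 1\right) = - 561 \left(1 + q\right) = -561 - 561 q$)
$K{\left(566 \right)} - 309542 = \left(-561 - 317526\right) - 309542 = -318087 - 309542 = -627629$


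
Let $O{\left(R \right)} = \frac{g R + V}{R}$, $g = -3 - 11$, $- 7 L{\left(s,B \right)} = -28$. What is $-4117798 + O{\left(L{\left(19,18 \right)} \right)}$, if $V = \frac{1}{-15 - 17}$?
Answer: $- \frac{527079937}{128} \approx -4.1178 \cdot 10^{6}$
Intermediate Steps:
$L{\left(s,B \right)} = 4$ ($L{\left(s,B \right)} = \left(- \frac{1}{7}\right) \left(-28\right) = 4$)
$V = - \frac{1}{32}$ ($V = \frac{1}{-32} = - \frac{1}{32} \approx -0.03125$)
$g = -14$
$O{\left(R \right)} = \frac{- \frac{1}{32} - 14 R}{R}$ ($O{\left(R \right)} = \frac{- 14 R - \frac{1}{32}}{R} = \frac{- \frac{1}{32} - 14 R}{R}$)
$-4117798 + O{\left(L{\left(19,18 \right)} \right)} = -4117798 - \left(14 + \frac{1}{32 \cdot 4}\right) = -4117798 - \frac{1793}{128} = - \frac{527079937}{128}$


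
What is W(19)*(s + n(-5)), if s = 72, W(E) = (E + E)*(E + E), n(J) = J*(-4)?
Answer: 132848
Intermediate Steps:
n(J) = -4*J
W(E) = 4*E² (W(E) = (2*E)*(2*E) = 4*E²)
W(19)*(s + n(-5)) = (4*19²)*(72 - 4*(-5)) = (4*361)*(72 + 20) = 1444*92 = 132848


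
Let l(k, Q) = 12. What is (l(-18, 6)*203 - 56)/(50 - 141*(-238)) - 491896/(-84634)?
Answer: 2091633711/355547434 ≈ 5.8829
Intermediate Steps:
(l(-18, 6)*203 - 56)/(50 - 141*(-238)) - 491896/(-84634) = (12*203 - 56)/(50 - 141*(-238)) - 491896/(-84634) = (2436 - 56)/(50 + 33558) - 491896*(-1/84634) = 2380/33608 + 245948/42317 = 2380*(1/33608) + 245948/42317 = 595/8402 + 245948/42317 = 2091633711/355547434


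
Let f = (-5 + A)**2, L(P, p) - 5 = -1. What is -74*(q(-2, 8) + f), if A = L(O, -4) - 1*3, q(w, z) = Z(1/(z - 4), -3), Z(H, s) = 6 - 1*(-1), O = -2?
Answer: -1702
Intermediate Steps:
L(P, p) = 4 (L(P, p) = 5 - 1 = 4)
Z(H, s) = 7 (Z(H, s) = 6 + 1 = 7)
q(w, z) = 7
A = 1 (A = 4 - 1*3 = 4 - 3 = 1)
f = 16 (f = (-5 + 1)**2 = (-4)**2 = 16)
-74*(q(-2, 8) + f) = -74*(7 + 16) = -74*23 = -1702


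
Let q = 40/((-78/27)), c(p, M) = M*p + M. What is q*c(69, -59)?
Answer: 743400/13 ≈ 57185.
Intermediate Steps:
c(p, M) = M + M*p
q = -180/13 (q = 40/((-78*1/27)) = 40/(-26/9) = 40*(-9/26) = -180/13 ≈ -13.846)
q*c(69, -59) = -(-10620)*(1 + 69)/13 = -(-10620)*70/13 = -180/13*(-4130) = 743400/13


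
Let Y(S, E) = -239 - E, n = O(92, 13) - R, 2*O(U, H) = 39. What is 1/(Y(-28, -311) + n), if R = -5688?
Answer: 2/11559 ≈ 0.00017303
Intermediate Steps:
O(U, H) = 39/2 (O(U, H) = (1/2)*39 = 39/2)
n = 11415/2 (n = 39/2 - 1*(-5688) = 39/2 + 5688 = 11415/2 ≈ 5707.5)
1/(Y(-28, -311) + n) = 1/((-239 - 1*(-311)) + 11415/2) = 1/((-239 + 311) + 11415/2) = 1/(72 + 11415/2) = 1/(11559/2) = 2/11559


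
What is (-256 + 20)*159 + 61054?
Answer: 23530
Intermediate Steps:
(-256 + 20)*159 + 61054 = -236*159 + 61054 = -37524 + 61054 = 23530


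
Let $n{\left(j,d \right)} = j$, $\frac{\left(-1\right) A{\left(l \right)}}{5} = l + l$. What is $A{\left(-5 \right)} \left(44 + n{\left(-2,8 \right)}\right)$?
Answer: $2100$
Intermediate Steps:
$A{\left(l \right)} = - 10 l$ ($A{\left(l \right)} = - 5 \left(l + l\right) = - 5 \cdot 2 l = - 10 l$)
$A{\left(-5 \right)} \left(44 + n{\left(-2,8 \right)}\right) = \left(-10\right) \left(-5\right) \left(44 - 2\right) = 50 \cdot 42 = 2100$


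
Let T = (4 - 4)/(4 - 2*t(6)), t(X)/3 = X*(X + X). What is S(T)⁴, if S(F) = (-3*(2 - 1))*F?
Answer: 0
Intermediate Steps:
t(X) = 6*X² (t(X) = 3*(X*(X + X)) = 3*(X*(2*X)) = 3*(2*X²) = 6*X²)
T = 0 (T = (4 - 4)/(4 - 12*6²) = 0/(4 - 12*36) = 0/(4 - 2*216) = 0/(4 - 432) = 0/(-428) = 0*(-1/428) = 0)
S(F) = -3*F (S(F) = (-3*1)*F = -3*F)
S(T)⁴ = (-3*0)⁴ = 0⁴ = 0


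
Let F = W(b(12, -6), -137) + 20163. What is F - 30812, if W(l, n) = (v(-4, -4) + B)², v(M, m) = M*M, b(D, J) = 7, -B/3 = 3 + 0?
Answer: -10600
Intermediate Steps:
B = -9 (B = -3*(3 + 0) = -3*3 = -9)
v(M, m) = M²
W(l, n) = 49 (W(l, n) = ((-4)² - 9)² = (16 - 9)² = 7² = 49)
F = 20212 (F = 49 + 20163 = 20212)
F - 30812 = 20212 - 30812 = -10600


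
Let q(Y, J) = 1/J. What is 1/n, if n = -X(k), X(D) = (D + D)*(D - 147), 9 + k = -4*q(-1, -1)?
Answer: -1/1520 ≈ -0.00065789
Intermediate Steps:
k = -5 (k = -9 - 4/(-1) = -9 - 4*(-1) = -9 + 4 = -5)
X(D) = 2*D*(-147 + D) (X(D) = (2*D)*(-147 + D) = 2*D*(-147 + D))
n = -1520 (n = -2*(-5)*(-147 - 5) = -2*(-5)*(-152) = -1*1520 = -1520)
1/n = 1/(-1520) = -1/1520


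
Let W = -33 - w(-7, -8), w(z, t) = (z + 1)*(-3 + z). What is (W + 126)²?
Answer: 1089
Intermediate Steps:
w(z, t) = (1 + z)*(-3 + z)
W = -93 (W = -33 - (-3 + (-7)² - 2*(-7)) = -33 - (-3 + 49 + 14) = -33 - 1*60 = -33 - 60 = -93)
(W + 126)² = (-93 + 126)² = 33² = 1089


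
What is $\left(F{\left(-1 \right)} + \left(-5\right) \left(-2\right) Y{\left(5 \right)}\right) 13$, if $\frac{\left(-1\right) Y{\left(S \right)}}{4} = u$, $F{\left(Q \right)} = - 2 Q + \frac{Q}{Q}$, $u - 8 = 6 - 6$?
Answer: $-4121$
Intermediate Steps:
$u = 8$ ($u = 8 + \left(6 - 6\right) = 8 + 0 = 8$)
$F{\left(Q \right)} = 1 - 2 Q$ ($F{\left(Q \right)} = - 2 Q + 1 = 1 - 2 Q$)
$Y{\left(S \right)} = -32$ ($Y{\left(S \right)} = \left(-4\right) 8 = -32$)
$\left(F{\left(-1 \right)} + \left(-5\right) \left(-2\right) Y{\left(5 \right)}\right) 13 = \left(\left(1 - -2\right) + \left(-5\right) \left(-2\right) \left(-32\right)\right) 13 = \left(\left(1 + 2\right) + 10 \left(-32\right)\right) 13 = \left(3 - 320\right) 13 = \left(-317\right) 13 = -4121$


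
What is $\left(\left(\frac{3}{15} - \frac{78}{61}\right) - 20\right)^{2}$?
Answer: $\frac{41332041}{93025} \approx 444.31$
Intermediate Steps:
$\left(\left(\frac{3}{15} - \frac{78}{61}\right) - 20\right)^{2} = \left(\left(3 \cdot \frac{1}{15} - \frac{78}{61}\right) - 20\right)^{2} = \left(\left(\frac{1}{5} - \frac{78}{61}\right) - 20\right)^{2} = \left(- \frac{329}{305} - 20\right)^{2} = \left(- \frac{6429}{305}\right)^{2} = \frac{41332041}{93025}$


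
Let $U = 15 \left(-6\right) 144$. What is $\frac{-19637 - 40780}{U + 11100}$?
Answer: $\frac{20139}{620} \approx 32.482$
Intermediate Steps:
$U = -12960$ ($U = \left(-90\right) 144 = -12960$)
$\frac{-19637 - 40780}{U + 11100} = \frac{-19637 - 40780}{-12960 + 11100} = - \frac{60417}{-1860} = \left(-60417\right) \left(- \frac{1}{1860}\right) = \frac{20139}{620}$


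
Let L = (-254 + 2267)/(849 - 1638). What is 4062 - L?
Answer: 1068977/263 ≈ 4064.6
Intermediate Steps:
L = -671/263 (L = 2013/(-789) = 2013*(-1/789) = -671/263 ≈ -2.5513)
4062 - L = 4062 - 1*(-671/263) = 4062 + 671/263 = 1068977/263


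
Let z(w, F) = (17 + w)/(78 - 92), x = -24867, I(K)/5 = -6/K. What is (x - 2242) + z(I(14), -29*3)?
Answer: -1328393/49 ≈ -27110.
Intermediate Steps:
I(K) = -30/K (I(K) = 5*(-6/K) = -30/K)
z(w, F) = -17/14 - w/14 (z(w, F) = (17 + w)/(-14) = (17 + w)*(-1/14) = -17/14 - w/14)
(x - 2242) + z(I(14), -29*3) = (-24867 - 2242) + (-17/14 - (-15)/(7*14)) = -27109 + (-17/14 - (-15)/(7*14)) = -27109 + (-17/14 - 1/14*(-15/7)) = -27109 + (-17/14 + 15/98) = -27109 - 52/49 = -1328393/49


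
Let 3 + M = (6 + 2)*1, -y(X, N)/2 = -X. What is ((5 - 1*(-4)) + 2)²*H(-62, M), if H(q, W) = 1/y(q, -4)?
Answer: -121/124 ≈ -0.97581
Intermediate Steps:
y(X, N) = 2*X (y(X, N) = -(-2)*X = 2*X)
M = 5 (M = -3 + (6 + 2)*1 = -3 + 8*1 = -3 + 8 = 5)
H(q, W) = 1/(2*q)
((5 - 1*(-4)) + 2)²*H(-62, M) = ((5 - 1*(-4)) + 2)²*((½)/(-62)) = ((5 + 4) + 2)²*((½)*(-1/62)) = (9 + 2)²*(-1/124) = 11²*(-1/124) = 121*(-1/124) = -121/124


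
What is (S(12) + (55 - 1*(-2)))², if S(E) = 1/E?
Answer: 469225/144 ≈ 3258.5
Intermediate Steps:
(S(12) + (55 - 1*(-2)))² = (1/12 + (55 - 1*(-2)))² = (1/12 + (55 + 2))² = (1/12 + 57)² = (685/12)² = 469225/144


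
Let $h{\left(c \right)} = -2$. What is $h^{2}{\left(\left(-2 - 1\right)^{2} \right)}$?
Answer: $4$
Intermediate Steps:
$h^{2}{\left(\left(-2 - 1\right)^{2} \right)} = \left(-2\right)^{2} = 4$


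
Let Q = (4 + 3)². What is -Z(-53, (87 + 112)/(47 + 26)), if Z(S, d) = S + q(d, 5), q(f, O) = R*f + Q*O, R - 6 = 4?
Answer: -16006/73 ≈ -219.26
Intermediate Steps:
R = 10 (R = 6 + 4 = 10)
Q = 49 (Q = 7² = 49)
q(f, O) = 10*f + 49*O
Z(S, d) = 245 + S + 10*d (Z(S, d) = S + (10*d + 49*5) = S + (10*d + 245) = S + (245 + 10*d) = 245 + S + 10*d)
-Z(-53, (87 + 112)/(47 + 26)) = -(245 - 53 + 10*((87 + 112)/(47 + 26))) = -(245 - 53 + 10*(199/73)) = -(245 - 53 + 1990/73) = -1*16006/73 = -16006/73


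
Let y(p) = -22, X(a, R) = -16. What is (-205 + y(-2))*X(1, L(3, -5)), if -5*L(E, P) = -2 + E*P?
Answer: 3632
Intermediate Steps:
L(E, P) = 2/5 - E*P/5 (L(E, P) = -(-2 + E*P)/5 = 2/5 - E*P/5)
(-205 + y(-2))*X(1, L(3, -5)) = (-205 - 22)*(-16) = -227*(-16) = 3632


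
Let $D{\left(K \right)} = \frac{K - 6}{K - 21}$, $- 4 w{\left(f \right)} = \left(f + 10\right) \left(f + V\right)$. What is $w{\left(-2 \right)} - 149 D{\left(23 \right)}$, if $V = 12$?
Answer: $- \frac{2573}{2} \approx -1286.5$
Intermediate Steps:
$w{\left(f \right)} = - \frac{\left(10 + f\right) \left(12 + f\right)}{4}$ ($w{\left(f \right)} = - \frac{\left(f + 10\right) \left(f + 12\right)}{4} = - \frac{\left(10 + f\right) \left(12 + f\right)}{4}$)
$D{\left(K \right)} = \frac{-6 + K}{-21 + K}$
$w{\left(-2 \right)} - 149 D{\left(23 \right)} = \left(-30 - -11 - \frac{\left(-2\right)^{2}}{4}\right) - 149 \frac{-6 + 23}{-21 + 23} = \left(-30 + 11 - 1\right) - 149 \cdot \frac{1}{2} \cdot 17 = -20 - \frac{2533}{2} = - \frac{2573}{2}$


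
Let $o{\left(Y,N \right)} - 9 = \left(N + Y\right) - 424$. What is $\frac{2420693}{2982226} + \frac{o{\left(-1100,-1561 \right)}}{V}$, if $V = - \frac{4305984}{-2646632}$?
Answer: $- \frac{4624237382840}{2446916433} \approx -1889.8$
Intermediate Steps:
$V = \frac{13128}{8069}$ ($V = \left(-4305984\right) \left(- \frac{1}{2646632}\right) = \frac{13128}{8069} \approx 1.627$)
$o{\left(Y,N \right)} = -415 + N + Y$ ($o{\left(Y,N \right)} = 9 - \left(424 - N - Y\right) = 9 + \left(-424 + N + Y\right) = -415 + N + Y$)
$\frac{2420693}{2982226} + \frac{o{\left(-1100,-1561 \right)}}{V} = \frac{2420693}{2982226} + \frac{-415 - 1561 - 1100}{\frac{13128}{8069}} = 2420693 \cdot \frac{1}{2982226} - \frac{6205061}{3282} = \frac{2420693}{2982226} - \frac{6205061}{3282} = - \frac{4624237382840}{2446916433}$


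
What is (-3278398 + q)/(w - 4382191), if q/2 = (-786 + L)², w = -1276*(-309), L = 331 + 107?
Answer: 3036190/3987907 ≈ 0.76135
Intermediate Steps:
L = 438
w = 394284
q = 242208 (q = 2*(-786 + 438)² = 2*(-348)² = 2*121104 = 242208)
(-3278398 + q)/(w - 4382191) = (-3278398 + 242208)/(394284 - 4382191) = -3036190/(-3987907) = -3036190*(-1/3987907) = 3036190/3987907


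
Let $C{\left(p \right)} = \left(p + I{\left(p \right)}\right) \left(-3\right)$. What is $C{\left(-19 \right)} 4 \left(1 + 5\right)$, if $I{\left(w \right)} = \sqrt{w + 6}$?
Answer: $1368 - 72 i \sqrt{13} \approx 1368.0 - 259.6 i$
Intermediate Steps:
$I{\left(w \right)} = \sqrt{6 + w}$
$C{\left(p \right)} = - 3 p - 3 \sqrt{6 + p}$ ($C{\left(p \right)} = \left(p + \sqrt{6 + p}\right) \left(-3\right) = - 3 p - 3 \sqrt{6 + p}$)
$C{\left(-19 \right)} 4 \left(1 + 5\right) = \left(\left(-3\right) \left(-19\right) - 3 \sqrt{6 - 19}\right) 4 \left(1 + 5\right) = \left(57 - 3 \sqrt{-13}\right) 4 \cdot 6 = \left(57 - 3 i \sqrt{13}\right) 24 = 1368 - 72 i \sqrt{13}$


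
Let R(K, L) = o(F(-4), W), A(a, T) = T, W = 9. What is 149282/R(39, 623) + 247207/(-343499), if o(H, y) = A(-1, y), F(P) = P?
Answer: 51275992855/3091491 ≈ 16586.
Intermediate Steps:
o(H, y) = y
R(K, L) = 9
149282/R(39, 623) + 247207/(-343499) = 149282/9 + 247207/(-343499) = 149282*(⅑) + 247207*(-1/343499) = 149282/9 - 247207/343499 = 51275992855/3091491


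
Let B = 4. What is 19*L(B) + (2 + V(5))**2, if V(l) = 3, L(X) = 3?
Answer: 82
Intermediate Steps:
19*L(B) + (2 + V(5))**2 = 19*3 + (2 + 3)**2 = 57 + 5**2 = 57 + 25 = 82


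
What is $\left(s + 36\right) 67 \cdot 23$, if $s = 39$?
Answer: $115575$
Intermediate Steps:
$\left(s + 36\right) 67 \cdot 23 = \left(39 + 36\right) 67 \cdot 23 = 75 \cdot 67 \cdot 23 = 5025 \cdot 23 = 115575$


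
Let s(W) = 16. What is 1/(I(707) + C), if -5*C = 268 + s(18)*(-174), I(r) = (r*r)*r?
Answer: 5/1766968731 ≈ 2.8297e-9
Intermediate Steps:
I(r) = r³ (I(r) = r²*r = r³)
C = 2516/5 (C = -(268 + 16*(-174))/5 = -(268 - 2784)/5 = -⅕*(-2516) = 2516/5 ≈ 503.20)
1/(I(707) + C) = 1/(707³ + 2516/5) = 1/(353393243 + 2516/5) = 1/(1766968731/5) = 5/1766968731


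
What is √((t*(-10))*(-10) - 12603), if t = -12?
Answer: I*√13803 ≈ 117.49*I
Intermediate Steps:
√((t*(-10))*(-10) - 12603) = √(-12*(-10)*(-10) - 12603) = √(120*(-10) - 12603) = √(-1200 - 12603) = √(-13803) = I*√13803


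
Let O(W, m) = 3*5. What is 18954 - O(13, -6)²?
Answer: 18729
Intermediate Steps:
O(W, m) = 15
18954 - O(13, -6)² = 18954 - 1*15² = 18954 - 1*225 = 18954 - 225 = 18729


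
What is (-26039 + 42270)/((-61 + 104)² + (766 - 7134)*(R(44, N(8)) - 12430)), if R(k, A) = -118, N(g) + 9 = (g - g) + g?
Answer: 16231/79907513 ≈ 0.00020312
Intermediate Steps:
N(g) = -9 + g (N(g) = -9 + ((g - g) + g) = -9 + (0 + g) = -9 + g)
(-26039 + 42270)/((-61 + 104)² + (766 - 7134)*(R(44, N(8)) - 12430)) = (-26039 + 42270)/((-61 + 104)² + (766 - 7134)*(-118 - 12430)) = 16231/(43² - 6368*(-12548)) = 16231/(1849 + 79905664) = 16231/79907513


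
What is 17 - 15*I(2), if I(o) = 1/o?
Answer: 19/2 ≈ 9.5000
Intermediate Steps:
17 - 15*I(2) = 17 - 15/2 = 19/2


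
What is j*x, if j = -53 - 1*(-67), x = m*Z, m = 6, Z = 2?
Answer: 168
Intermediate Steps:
x = 12 (x = 6*2 = 12)
j = 14 (j = -53 + 67 = 14)
j*x = 14*12 = 168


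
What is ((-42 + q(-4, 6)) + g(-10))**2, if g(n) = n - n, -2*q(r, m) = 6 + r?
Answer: 1849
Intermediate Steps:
q(r, m) = -3 - r/2 (q(r, m) = -(6 + r)/2 = -3 - r/2)
g(n) = 0
((-42 + q(-4, 6)) + g(-10))**2 = ((-42 + (-3 - 1/2*(-4))) + 0)**2 = ((-42 + (-3 + 2)) + 0)**2 = ((-42 - 1) + 0)**2 = (-43 + 0)**2 = (-43)**2 = 1849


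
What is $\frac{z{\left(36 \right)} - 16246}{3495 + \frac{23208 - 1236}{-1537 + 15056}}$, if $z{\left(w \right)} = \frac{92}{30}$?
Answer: $- \frac{3293823236}{709063155} \approx -4.6453$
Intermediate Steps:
$z{\left(w \right)} = \frac{46}{15}$ ($z{\left(w \right)} = 92 \cdot \frac{1}{30} = \frac{46}{15}$)
$\frac{z{\left(36 \right)} - 16246}{3495 + \frac{23208 - 1236}{-1537 + 15056}} = \frac{\frac{46}{15} - 16246}{3495 + \frac{23208 - 1236}{-1537 + 15056}} = - \frac{243644}{15 \left(3495 + \frac{21972}{13519}\right)} = - \frac{243644}{15 \cdot \frac{47270877}{13519}} = \left(- \frac{243644}{15}\right) \frac{13519}{47270877} = - \frac{3293823236}{709063155}$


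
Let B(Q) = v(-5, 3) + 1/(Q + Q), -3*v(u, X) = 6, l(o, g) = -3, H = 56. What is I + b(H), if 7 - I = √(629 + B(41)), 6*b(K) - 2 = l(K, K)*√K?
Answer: 22/3 - √14 - √4216030/82 ≈ -21.449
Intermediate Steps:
v(u, X) = -2 (v(u, X) = -⅓*6 = -2)
b(K) = ⅓ - √K/2 (b(K) = ⅓ + (-3*√K)/6 = ⅓ - √K/2)
B(Q) = -2 + 1/(2*Q) (B(Q) = -2 + 1/(Q + Q) = -2 + 1/(2*Q))
I = 7 - √4216030/82 (I = 7 - √(629 + (-2 + (½)/41)) = 7 - √(629 + (-2 + (½)*(1/41))) = 7 - √(629 + (-2 + 1/82)) = 7 - √(629 - 163/82) = 7 - √(51415/82) = 7 - √4216030/82 ≈ -18.040)
I + b(H) = (7 - √4216030/82) + (⅓ - √14) = 22/3 - √14 - √4216030/82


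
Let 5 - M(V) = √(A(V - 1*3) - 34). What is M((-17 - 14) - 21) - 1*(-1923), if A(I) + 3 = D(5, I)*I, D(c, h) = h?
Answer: 1928 - 6*√83 ≈ 1873.3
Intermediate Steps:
A(I) = -3 + I² (A(I) = -3 + I*I = -3 + I²)
M(V) = 5 - √(-37 + (-3 + V)²) (M(V) = 5 - √((-3 + (V - 1*3)²) - 34) = 5 - √((-3 + (V - 3)²) - 34) = 5 - √((-3 + (-3 + V)²) - 34) = 5 - √(-37 + (-3 + V)²))
M((-17 - 14) - 21) - 1*(-1923) = (5 - √(-37 + (-3 + ((-17 - 14) - 21))²)) - 1*(-1923) = (5 - √(-37 + (-3 + (-31 - 21))²)) + 1923 = (5 - √(-37 + (-3 - 52)²)) + 1923 = (5 - √(-37 + (-55)²)) + 1923 = (5 - √(-37 + 3025)) + 1923 = (5 - √2988) + 1923 = (5 - 6*√83) + 1923 = 1928 - 6*√83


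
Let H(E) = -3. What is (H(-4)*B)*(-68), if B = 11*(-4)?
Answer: -8976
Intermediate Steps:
B = -44
(H(-4)*B)*(-68) = -3*(-44)*(-68) = 132*(-68) = -8976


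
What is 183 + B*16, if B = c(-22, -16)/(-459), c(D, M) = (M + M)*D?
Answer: 72733/459 ≈ 158.46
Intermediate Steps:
c(D, M) = 2*D*M (c(D, M) = (2*M)*D = 2*D*M)
B = -704/459 (B = (2*(-22)*(-16))/(-459) = 704*(-1/459) = -704/459 ≈ -1.5338)
183 + B*16 = 183 - 704/459*16 = 183 - 11264/459 = 72733/459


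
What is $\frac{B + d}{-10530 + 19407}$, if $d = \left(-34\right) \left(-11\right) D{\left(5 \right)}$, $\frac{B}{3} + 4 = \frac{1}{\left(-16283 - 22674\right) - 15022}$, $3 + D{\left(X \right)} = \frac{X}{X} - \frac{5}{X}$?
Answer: $- \frac{20404063}{159723861} \approx -0.12775$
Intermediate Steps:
$D{\left(X \right)} = -2 - \frac{5}{X}$ ($D{\left(X \right)} = -3 - \left(\frac{5}{X} - \frac{X}{X}\right) = -3 + \left(1 - \frac{5}{X}\right) = -2 - \frac{5}{X}$)
$B = - \frac{215917}{17993}$ ($B = -12 + \frac{3}{\left(-16283 - 22674\right) - 15022} = -12 + \frac{3}{-38957 - 15022} = -12 + \frac{3}{-53979} = -12 + 3 \left(- \frac{1}{53979}\right) = -12 - \frac{1}{17993} = - \frac{215917}{17993} \approx -12.0$)
$d = -1122$ ($d = \left(-34\right) \left(-11\right) \left(-2 - \frac{5}{5}\right) = 374 \left(-2 - 1\right) = 374 \left(-3\right) = -1122$)
$\frac{B + d}{-10530 + 19407} = \frac{- \frac{215917}{17993} - 1122}{-10530 + 19407} = - \frac{20404063}{17993 \cdot 8877} = \left(- \frac{20404063}{17993}\right) \frac{1}{8877} = - \frac{20404063}{159723861}$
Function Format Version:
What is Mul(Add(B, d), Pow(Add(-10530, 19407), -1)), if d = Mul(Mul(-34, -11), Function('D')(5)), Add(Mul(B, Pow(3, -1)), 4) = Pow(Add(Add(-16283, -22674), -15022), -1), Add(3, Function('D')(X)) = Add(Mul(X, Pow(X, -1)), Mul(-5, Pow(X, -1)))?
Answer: Rational(-20404063, 159723861) ≈ -0.12775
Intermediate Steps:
Function('D')(X) = Add(-2, Mul(-5, Pow(X, -1))) (Function('D')(X) = Add(-3, Add(Mul(X, Pow(X, -1)), Mul(-5, Pow(X, -1)))) = Add(-3, Add(1, Mul(-5, Pow(X, -1)))) = Add(-2, Mul(-5, Pow(X, -1))))
B = Rational(-215917, 17993) (B = Add(-12, Mul(3, Pow(Add(Add(-16283, -22674), -15022), -1))) = Add(-12, Mul(3, Pow(Add(-38957, -15022), -1))) = Add(-12, Mul(3, Pow(-53979, -1))) = Add(-12, Mul(3, Rational(-1, 53979))) = Add(-12, Rational(-1, 17993)) = Rational(-215917, 17993) ≈ -12.000)
d = -1122 (d = Mul(Mul(-34, -11), Add(-2, Mul(-5, Pow(5, -1)))) = Mul(374, Add(-2, Mul(-5, Rational(1, 5)))) = Mul(374, Add(-2, -1)) = Mul(374, -3) = -1122)
Mul(Add(B, d), Pow(Add(-10530, 19407), -1)) = Mul(Add(Rational(-215917, 17993), -1122), Pow(Add(-10530, 19407), -1)) = Mul(Rational(-20404063, 17993), Pow(8877, -1)) = Mul(Rational(-20404063, 17993), Rational(1, 8877)) = Rational(-20404063, 159723861)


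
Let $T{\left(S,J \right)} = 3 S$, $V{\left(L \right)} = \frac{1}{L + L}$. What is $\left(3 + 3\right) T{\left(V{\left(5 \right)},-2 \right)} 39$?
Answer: $\frac{351}{5} \approx 70.2$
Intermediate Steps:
$V{\left(L \right)} = \frac{1}{2 L}$
$\left(3 + 3\right) T{\left(V{\left(5 \right)},-2 \right)} 39 = \left(3 + 3\right) 3 \frac{1}{2 \cdot 5} \cdot 39 = 6 \cdot 3 \cdot \frac{1}{2} \cdot \frac{1}{5} \cdot 39 = 6 \cdot 3 \cdot \frac{1}{10} \cdot 39 = 6 \cdot \frac{3}{10} \cdot 39 = \frac{9}{5} \cdot 39 = \frac{351}{5}$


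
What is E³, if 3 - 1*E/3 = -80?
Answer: 15438249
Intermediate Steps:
E = 249 (E = 9 - 3*(-80) = 9 + 240 = 249)
E³ = 249³ = 15438249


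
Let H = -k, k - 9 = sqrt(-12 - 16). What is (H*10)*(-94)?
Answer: 8460 + 1880*I*sqrt(7) ≈ 8460.0 + 4974.0*I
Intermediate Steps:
k = 9 + 2*I*sqrt(7) (k = 9 + sqrt(-12 - 16) = 9 + sqrt(-28) = 9 + 2*I*sqrt(7) ≈ 9.0 + 5.2915*I)
H = -9 - 2*I*sqrt(7) (H = -(9 + 2*I*sqrt(7)) = -9 - 2*I*sqrt(7) ≈ -9.0 - 5.2915*I)
(H*10)*(-94) = ((-9 - 2*I*sqrt(7))*10)*(-94) = (-90 - 20*I*sqrt(7))*(-94) = 8460 + 1880*I*sqrt(7)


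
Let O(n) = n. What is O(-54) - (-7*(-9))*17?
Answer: -1125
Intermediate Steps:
O(-54) - (-7*(-9))*17 = -54 - (-7*(-9))*17 = -54 - 63*17 = -54 - 1*1071 = -54 - 1071 = -1125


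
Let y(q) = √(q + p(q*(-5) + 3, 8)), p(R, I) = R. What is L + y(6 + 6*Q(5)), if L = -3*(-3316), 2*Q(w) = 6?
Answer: 9948 + I*√93 ≈ 9948.0 + 9.6436*I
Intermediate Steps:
Q(w) = 3 (Q(w) = (½)*6 = 3)
y(q) = √(3 - 4*q) (y(q) = √(q + (q*(-5) + 3)) = √(q + (-5*q + 3)) = √(q + (3 - 5*q)) = √(3 - 4*q))
L = 9948
L + y(6 + 6*Q(5)) = 9948 + √(3 - 4*(6 + 6*3)) = 9948 + √(3 - 4*(6 + 18)) = 9948 + √(3 - 4*24) = 9948 + √(3 - 96) = 9948 + √(-93) = 9948 + I*√93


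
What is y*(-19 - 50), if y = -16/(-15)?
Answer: -368/5 ≈ -73.600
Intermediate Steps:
y = 16/15 (y = -16*(-1/15) = 16/15 ≈ 1.0667)
y*(-19 - 50) = 16*(-19 - 50)/15 = (16/15)*(-69) = -368/5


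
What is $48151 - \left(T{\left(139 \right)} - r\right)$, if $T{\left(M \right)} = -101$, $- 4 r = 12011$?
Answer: $\frac{180997}{4} \approx 45249.0$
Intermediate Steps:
$r = - \frac{12011}{4}$ ($r = \left(- \frac{1}{4}\right) 12011 = - \frac{12011}{4} \approx -3002.8$)
$48151 - \left(T{\left(139 \right)} - r\right) = 48151 - \left(-101 - - \frac{12011}{4}\right) = 48151 - \left(-101 + \frac{12011}{4}\right) = 48151 - \frac{11607}{4} = \frac{180997}{4}$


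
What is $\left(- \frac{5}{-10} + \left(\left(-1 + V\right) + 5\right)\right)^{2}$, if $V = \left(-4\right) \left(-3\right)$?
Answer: $\frac{1089}{4} \approx 272.25$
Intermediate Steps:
$V = 12$
$\left(- \frac{5}{-10} + \left(\left(-1 + V\right) + 5\right)\right)^{2} = \left(- \frac{5}{-10} + \left(\left(-1 + 12\right) + 5\right)\right)^{2} = \left(\left(-5\right) \left(- \frac{1}{10}\right) + \left(11 + 5\right)\right)^{2} = \left(\frac{1}{2} + 16\right)^{2} = \left(\frac{33}{2}\right)^{2} = \frac{1089}{4}$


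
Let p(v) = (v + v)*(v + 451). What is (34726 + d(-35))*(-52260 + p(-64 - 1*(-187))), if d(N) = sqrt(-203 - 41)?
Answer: 3088669344 + 177888*I*sqrt(61) ≈ 3.0887e+9 + 1.3894e+6*I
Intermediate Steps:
p(v) = 2*v*(451 + v) (p(v) = (2*v)*(451 + v) = 2*v*(451 + v))
d(N) = 2*I*sqrt(61) (d(N) = sqrt(-244) = 2*I*sqrt(61))
(34726 + d(-35))*(-52260 + p(-64 - 1*(-187))) = (34726 + 2*I*sqrt(61))*(-52260 + 2*(-64 - 1*(-187))*(451 + (-64 - 1*(-187)))) = (34726 + 2*I*sqrt(61))*(-52260 + 2*(-64 + 187)*(451 + (-64 + 187))) = (34726 + 2*I*sqrt(61))*(-52260 + 2*123*(451 + 123)) = (34726 + 2*I*sqrt(61))*(-52260 + 2*123*574) = (34726 + 2*I*sqrt(61))*(-52260 + 141204) = (34726 + 2*I*sqrt(61))*88944 = 3088669344 + 177888*I*sqrt(61)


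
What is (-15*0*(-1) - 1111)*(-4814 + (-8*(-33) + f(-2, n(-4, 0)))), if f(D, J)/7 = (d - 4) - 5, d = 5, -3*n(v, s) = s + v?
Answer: 5086158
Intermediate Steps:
n(v, s) = -s/3 - v/3 (n(v, s) = -(s + v)/3 = -s/3 - v/3)
f(D, J) = -28 (f(D, J) = 7*((5 - 4) - 5) = 7*(1 - 5) = 7*(-4) = -28)
(-15*0*(-1) - 1111)*(-4814 + (-8*(-33) + f(-2, n(-4, 0)))) = (-15*0*(-1) - 1111)*(-4814 + (-8*(-33) - 28)) = (0*(-1) - 1111)*(-4814 + (264 - 28)) = (0 - 1111)*(-4814 + 236) = -1111*(-4578) = 5086158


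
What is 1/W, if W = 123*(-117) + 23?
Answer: -1/14368 ≈ -6.9599e-5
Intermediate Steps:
W = -14368 (W = -14391 + 23 = -14368)
1/W = 1/(-14368) = -1/14368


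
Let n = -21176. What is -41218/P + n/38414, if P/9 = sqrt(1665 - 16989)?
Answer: -10588/19207 + 20609*I*sqrt(3831)/34479 ≈ -0.55126 + 36.996*I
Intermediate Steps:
P = 18*I*sqrt(3831) (P = 9*sqrt(1665 - 16989) = 9*sqrt(-15324) = 9*(2*I*sqrt(3831)) = 18*I*sqrt(3831) ≈ 1114.1*I)
-41218/P + n/38414 = -41218*(-I*sqrt(3831)/68958) - 21176/38414 = -(-20609)*I*sqrt(3831)/34479 - 21176*1/38414 = 20609*I*sqrt(3831)/34479 - 10588/19207 = -10588/19207 + 20609*I*sqrt(3831)/34479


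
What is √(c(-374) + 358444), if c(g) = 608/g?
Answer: 6*√348176983/187 ≈ 598.70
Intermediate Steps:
√(c(-374) + 358444) = √(608/(-374) + 358444) = √(608*(-1/374) + 358444) = √(-304/187 + 358444) = √(67028724/187) = 6*√348176983/187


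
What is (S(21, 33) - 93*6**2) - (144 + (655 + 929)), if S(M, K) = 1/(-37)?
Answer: -187813/37 ≈ -5076.0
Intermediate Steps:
S(M, K) = -1/37
(S(21, 33) - 93*6**2) - (144 + (655 + 929)) = (-1/37 - 93*6**2) - (144 + (655 + 929)) = (-1/37 - 93*36) - (144 + 1584) = (-1/37 - 3348) - 1*1728 = -123877/37 - 1728 = -187813/37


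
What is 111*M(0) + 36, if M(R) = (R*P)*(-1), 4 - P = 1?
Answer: 36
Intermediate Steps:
P = 3 (P = 4 - 1*1 = 4 - 1 = 3)
M(R) = -3*R (M(R) = (R*3)*(-1) = (3*R)*(-1) = -3*R)
111*M(0) + 36 = 111*(-3*0) + 36 = 111*0 + 36 = 0 + 36 = 36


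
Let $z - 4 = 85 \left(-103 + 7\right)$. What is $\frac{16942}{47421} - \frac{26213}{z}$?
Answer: $\frac{1381225625}{386765676} \approx 3.5712$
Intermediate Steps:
$z = -8156$ ($z = 4 + 85 \left(-103 + 7\right) = 4 + 85 \left(-96\right) = 4 - 8160 = -8156$)
$\frac{16942}{47421} - \frac{26213}{z} = \frac{16942}{47421} - \frac{26213}{-8156} = 16942 \cdot \frac{1}{47421} - - \frac{26213}{8156} = \frac{16942}{47421} + \frac{26213}{8156} = \frac{1381225625}{386765676}$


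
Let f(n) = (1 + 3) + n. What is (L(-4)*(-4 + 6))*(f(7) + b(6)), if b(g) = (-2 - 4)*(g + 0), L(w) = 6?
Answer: -300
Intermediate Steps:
f(n) = 4 + n
b(g) = -6*g
(L(-4)*(-4 + 6))*(f(7) + b(6)) = (6*(-4 + 6))*((4 + 7) - 6*6) = (6*2)*(11 - 36) = 12*(-25) = -300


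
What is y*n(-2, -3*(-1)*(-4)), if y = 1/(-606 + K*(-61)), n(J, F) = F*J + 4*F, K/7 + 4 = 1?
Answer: -8/225 ≈ -0.035556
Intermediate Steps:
K = -21 (K = -28 + 7*1 = -28 + 7 = -21)
n(J, F) = 4*F + F*J
y = 1/675 (y = 1/(-606 - 21*(-61)) = 1/(-606 + 1281) = 1/675 ≈ 0.0014815)
y*n(-2, -3*(-1)*(-4)) = ((-3*(-1)*(-4))*(4 - 2))/675 = ((3*(-4))*2)/675 = (-12*2)/675 = (1/675)*(-24) = -8/225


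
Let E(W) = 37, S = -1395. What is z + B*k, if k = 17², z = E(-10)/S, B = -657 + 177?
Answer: -193514437/1395 ≈ -1.3872e+5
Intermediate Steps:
B = -480
z = -37/1395 (z = 37/(-1395) = 37*(-1/1395) = -37/1395 ≈ -0.026523)
k = 289
z + B*k = -37/1395 - 480*289 = -37/1395 - 138720 = -193514437/1395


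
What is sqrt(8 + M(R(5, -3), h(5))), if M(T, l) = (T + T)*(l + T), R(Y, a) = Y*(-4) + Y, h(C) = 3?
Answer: 4*sqrt(23) ≈ 19.183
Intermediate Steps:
R(Y, a) = -3*Y (R(Y, a) = -4*Y + Y = -3*Y)
M(T, l) = 2*T*(T + l) (M(T, l) = (2*T)*(T + l) = 2*T*(T + l))
sqrt(8 + M(R(5, -3), h(5))) = sqrt(8 + 2*(-3*5)*(-3*5 + 3)) = sqrt(8 + 2*(-15)*(-15 + 3)) = sqrt(8 + 2*(-15)*(-12)) = sqrt(8 + 360) = sqrt(368) = 4*sqrt(23)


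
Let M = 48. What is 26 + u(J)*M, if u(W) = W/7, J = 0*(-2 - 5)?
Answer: 26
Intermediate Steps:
J = 0 (J = 0*(-7) = 0)
u(W) = W/7 (u(W) = W*(1/7) = W/7)
26 + u(J)*M = 26 + ((1/7)*0)*48 = 26 + 0*48 = 26 + 0 = 26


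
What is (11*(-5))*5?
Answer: -275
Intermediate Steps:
(11*(-5))*5 = -55*5 = -275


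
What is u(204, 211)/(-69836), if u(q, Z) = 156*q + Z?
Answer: -32035/69836 ≈ -0.45872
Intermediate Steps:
u(q, Z) = Z + 156*q
u(204, 211)/(-69836) = (211 + 156*204)/(-69836) = (211 + 31824)*(-1/69836) = 32035*(-1/69836) = -32035/69836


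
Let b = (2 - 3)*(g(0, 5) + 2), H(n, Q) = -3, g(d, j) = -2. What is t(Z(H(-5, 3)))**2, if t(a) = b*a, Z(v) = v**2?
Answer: 0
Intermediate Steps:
b = 0 (b = (2 - 3)*(-2 + 2) = -1*0 = 0)
t(a) = 0 (t(a) = 0*a = 0)
t(Z(H(-5, 3)))**2 = 0**2 = 0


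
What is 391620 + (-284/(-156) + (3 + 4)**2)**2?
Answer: 599582344/1521 ≈ 3.9420e+5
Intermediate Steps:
391620 + (-284/(-156) + (3 + 4)**2)**2 = 391620 + (-284*(-1/156) + 7**2)**2 = 391620 + (71/39 + 49)**2 = 391620 + (1982/39)**2 = 391620 + 3928324/1521 = 599582344/1521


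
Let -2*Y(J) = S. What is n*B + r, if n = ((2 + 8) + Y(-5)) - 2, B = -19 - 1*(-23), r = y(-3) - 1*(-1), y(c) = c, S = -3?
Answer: 36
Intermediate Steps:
Y(J) = 3/2 (Y(J) = -½*(-3) = 3/2)
r = -2 (r = -3 - 1*(-1) = -3 + 1 = -2)
B = 4 (B = -19 + 23 = 4)
n = 19/2 (n = ((2 + 8) + 3/2) - 2 = (10 + 3/2) - 2 = 23/2 - 2 = 19/2 ≈ 9.5000)
n*B + r = (19/2)*4 - 2 = 38 - 2 = 36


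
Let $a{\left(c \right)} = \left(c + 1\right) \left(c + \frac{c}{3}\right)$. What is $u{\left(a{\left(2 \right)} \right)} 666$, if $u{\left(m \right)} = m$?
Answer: $5328$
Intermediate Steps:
$a{\left(c \right)} = \frac{4 c \left(1 + c\right)}{3}$ ($a{\left(c \right)} = \left(1 + c\right) \left(c + c \frac{1}{3}\right) = \left(1 + c\right) \left(c + \frac{c}{3}\right) = \left(1 + c\right) \frac{4 c}{3} = \frac{4 c \left(1 + c\right)}{3}$)
$u{\left(a{\left(2 \right)} \right)} 666 = \frac{4}{3} \cdot 2 \left(1 + 2\right) 666 = \frac{4}{3} \cdot 2 \cdot 3 \cdot 666 = 8 \cdot 666 = 5328$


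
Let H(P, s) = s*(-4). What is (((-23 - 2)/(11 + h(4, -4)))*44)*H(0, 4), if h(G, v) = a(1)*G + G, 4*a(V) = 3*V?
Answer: 8800/9 ≈ 977.78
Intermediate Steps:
a(V) = 3*V/4 (a(V) = (3*V)/4 = 3*V/4)
H(P, s) = -4*s
h(G, v) = 7*G/4 (h(G, v) = ((¾)*1)*G + G = 3*G/4 + G = 7*G/4)
(((-23 - 2)/(11 + h(4, -4)))*44)*H(0, 4) = (((-23 - 2)/(11 + (7/4)*4))*44)*(-4*4) = (-25/(11 + 7)*44)*(-16) = (-25/18*44)*(-16) = (-25*1/18*44)*(-16) = -25/18*44*(-16) = -550/9*(-16) = 8800/9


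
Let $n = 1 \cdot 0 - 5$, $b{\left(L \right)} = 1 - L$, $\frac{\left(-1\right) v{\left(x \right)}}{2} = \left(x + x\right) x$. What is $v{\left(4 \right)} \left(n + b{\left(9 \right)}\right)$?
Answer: $832$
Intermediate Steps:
$v{\left(x \right)} = - 4 x^{2}$ ($v{\left(x \right)} = - 2 \left(x + x\right) x = - 2 \cdot 2 x x = - 2 \cdot 2 x^{2} = - 4 x^{2}$)
$n = -5$ ($n = 0 - 5 = -5$)
$v{\left(4 \right)} \left(n + b{\left(9 \right)}\right) = - 4 \cdot 4^{2} \left(-5 + \left(1 - 9\right)\right) = \left(-4\right) 16 \left(-5 + \left(1 - 9\right)\right) = - 64 \left(-5 - 8\right) = \left(-64\right) \left(-13\right) = 832$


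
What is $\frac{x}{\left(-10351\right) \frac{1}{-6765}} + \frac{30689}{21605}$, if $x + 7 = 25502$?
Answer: $\frac{338782855474}{20330305} \approx 16664.0$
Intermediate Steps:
$x = 25495$ ($x = -7 + 25502 = 25495$)
$\frac{x}{\left(-10351\right) \frac{1}{-6765}} + \frac{30689}{21605} = \frac{25495}{\left(-10351\right) \frac{1}{-6765}} + \frac{30689}{21605} = \frac{25495}{\left(-10351\right) \left(- \frac{1}{6765}\right)} + 30689 \cdot \frac{1}{21605} = \frac{25495}{\frac{941}{615}} + \frac{30689}{21605} = 25495 \cdot \frac{615}{941} + \frac{30689}{21605} = \frac{15679425}{941} + \frac{30689}{21605} = \frac{338782855474}{20330305}$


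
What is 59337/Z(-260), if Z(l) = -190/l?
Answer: 81198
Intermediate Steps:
59337/Z(-260) = 59337/((-190/(-260))) = 59337/((-190*(-1/260))) = 59337/(19/26) = 59337*(26/19) = 81198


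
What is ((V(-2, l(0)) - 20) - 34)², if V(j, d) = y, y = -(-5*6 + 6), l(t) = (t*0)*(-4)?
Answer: 900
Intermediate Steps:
l(t) = 0 (l(t) = 0*(-4) = 0)
y = 24 (y = -(-30 + 6) = -1*(-24) = 24)
V(j, d) = 24
((V(-2, l(0)) - 20) - 34)² = ((24 - 20) - 34)² = (4 - 34)² = (-30)² = 900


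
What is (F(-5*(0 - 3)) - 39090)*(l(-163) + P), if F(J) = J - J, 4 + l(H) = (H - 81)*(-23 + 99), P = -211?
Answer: 733289310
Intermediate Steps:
l(H) = -6160 + 76*H (l(H) = -4 + (H - 81)*(-23 + 99) = -4 + (-81 + H)*76 = -4 + (-6156 + 76*H) = -6160 + 76*H)
F(J) = 0
(F(-5*(0 - 3)) - 39090)*(l(-163) + P) = (0 - 39090)*((-6160 + 76*(-163)) - 211) = -39090*((-6160 - 12388) - 211) = -39090*(-18548 - 211) = -39090*(-18759) = 733289310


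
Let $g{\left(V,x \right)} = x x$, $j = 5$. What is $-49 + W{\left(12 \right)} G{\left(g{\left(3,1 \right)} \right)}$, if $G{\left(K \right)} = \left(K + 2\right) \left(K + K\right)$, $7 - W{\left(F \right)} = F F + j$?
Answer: $-901$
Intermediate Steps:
$g{\left(V,x \right)} = x^{2}$
$W{\left(F \right)} = 2 - F^{2}$ ($W{\left(F \right)} = 7 - \left(F F + 5\right) = 7 - \left(F^{2} + 5\right) = 7 - \left(5 + F^{2}\right) = 2 - F^{2}$)
$G{\left(K \right)} = 2 K \left(2 + K\right)$ ($G{\left(K \right)} = \left(2 + K\right) 2 K = 2 K \left(2 + K\right)$)
$-49 + W{\left(12 \right)} G{\left(g{\left(3,1 \right)} \right)} = -49 + \left(2 - 12^{2}\right) 2 \cdot 1^{2} \left(2 + 1^{2}\right) = -49 + \left(2 - 144\right) 2 \cdot 1 \left(2 + 1\right) = -49 + \left(2 - 144\right) 2 \cdot 1 \cdot 3 = -49 - 852 = -901$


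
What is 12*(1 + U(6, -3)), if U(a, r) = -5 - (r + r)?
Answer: 24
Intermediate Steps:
U(a, r) = -5 - 2*r
12*(1 + U(6, -3)) = 12*(1 + (-5 - 2*(-3))) = 12*(1 + (-5 + 6)) = 12*(1 + 1) = 12*2 = 24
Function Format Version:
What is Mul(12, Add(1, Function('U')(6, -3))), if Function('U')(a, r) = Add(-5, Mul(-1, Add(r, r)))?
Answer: 24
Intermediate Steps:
Function('U')(a, r) = Add(-5, Mul(-2, r)) (Function('U')(a, r) = Add(-5, Mul(-1, Mul(2, r))) = Add(-5, Mul(-2, r)))
Mul(12, Add(1, Function('U')(6, -3))) = Mul(12, Add(1, Add(-5, Mul(-2, -3)))) = Mul(12, Add(1, Add(-5, 6))) = Mul(12, Add(1, 1)) = Mul(12, 2) = 24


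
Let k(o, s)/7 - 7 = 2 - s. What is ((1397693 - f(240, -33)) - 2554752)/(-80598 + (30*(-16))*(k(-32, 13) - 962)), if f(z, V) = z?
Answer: -89023/30354 ≈ -2.9328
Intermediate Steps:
k(o, s) = 63 - 7*s (k(o, s) = 49 + 7*(2 - s) = 49 + (14 - 7*s) = 63 - 7*s)
((1397693 - f(240, -33)) - 2554752)/(-80598 + (30*(-16))*(k(-32, 13) - 962)) = ((1397693 - 1*240) - 2554752)/(-80598 + (30*(-16))*((63 - 7*13) - 962)) = ((1397693 - 240) - 2554752)/(-80598 - 480*((63 - 91) - 962)) = (1397453 - 2554752)/(-80598 - 480*(-28 - 962)) = -1157299/(-80598 - 480*(-990)) = -1157299/(-80598 + 475200) = -1157299/394602 = -1157299*1/394602 = -89023/30354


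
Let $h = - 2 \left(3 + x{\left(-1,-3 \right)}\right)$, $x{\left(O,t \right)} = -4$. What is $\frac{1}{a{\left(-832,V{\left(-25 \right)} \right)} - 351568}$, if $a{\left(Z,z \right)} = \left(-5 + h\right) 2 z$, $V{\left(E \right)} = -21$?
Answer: $- \frac{1}{351442} \approx -2.8454 \cdot 10^{-6}$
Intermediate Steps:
$h = 2$ ($h = - 2 \left(3 - 4\right) = \left(-2\right) \left(-1\right) = 2$)
$a{\left(Z,z \right)} = - 6 z$ ($a{\left(Z,z \right)} = \left(-5 + 2\right) 2 z = - 3 \cdot 2 z = - 6 z$)
$\frac{1}{a{\left(-832,V{\left(-25 \right)} \right)} - 351568} = \frac{1}{\left(-6\right) \left(-21\right) - 351568} = \frac{1}{126 - 351568} = \frac{1}{-351442} = - \frac{1}{351442}$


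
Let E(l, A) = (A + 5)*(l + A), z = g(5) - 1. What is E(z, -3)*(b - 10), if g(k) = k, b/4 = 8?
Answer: 44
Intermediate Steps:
b = 32 (b = 4*8 = 32)
z = 4 (z = 5 - 1 = 4)
E(l, A) = (5 + A)*(A + l)
E(z, -3)*(b - 10) = ((-3)² + 5*(-3) + 5*4 - 3*4)*(32 - 10) = (9 - 15 + 20 - 12)*22 = 2*22 = 44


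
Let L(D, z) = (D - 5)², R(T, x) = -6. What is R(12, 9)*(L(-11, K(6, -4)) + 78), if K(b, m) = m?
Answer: -2004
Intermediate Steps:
L(D, z) = (-5 + D)²
R(12, 9)*(L(-11, K(6, -4)) + 78) = -6*((-5 - 11)² + 78) = -6*((-16)² + 78) = -6*(256 + 78) = -6*334 = -2004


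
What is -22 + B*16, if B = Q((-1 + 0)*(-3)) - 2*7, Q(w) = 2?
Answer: -214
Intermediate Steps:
B = -12 (B = 2 - 2*7 = 2 - 14 = -12)
-22 + B*16 = -22 - 12*16 = -22 - 192 = -214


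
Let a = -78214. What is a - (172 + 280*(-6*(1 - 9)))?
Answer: -91826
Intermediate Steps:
a - (172 + 280*(-6*(1 - 9))) = -78214 - (172 + 280*(-6*(1 - 9))) = -78214 - (172 + 280*(-6*(-8))) = -78214 - (172 + 280*48) = -78214 - (172 + 13440) = -78214 - 1*13612 = -78214 - 13612 = -91826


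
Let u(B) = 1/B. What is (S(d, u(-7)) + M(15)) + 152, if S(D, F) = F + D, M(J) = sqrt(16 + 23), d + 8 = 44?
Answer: 1315/7 + sqrt(39) ≈ 194.10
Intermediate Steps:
d = 36 (d = -8 + 44 = 36)
M(J) = sqrt(39)
S(D, F) = D + F
(S(d, u(-7)) + M(15)) + 152 = ((36 + 1/(-7)) + sqrt(39)) + 152 = ((36 - 1/7) + sqrt(39)) + 152 = (251/7 + sqrt(39)) + 152 = 1315/7 + sqrt(39)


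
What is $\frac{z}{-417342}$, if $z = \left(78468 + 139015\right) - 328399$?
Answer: $\frac{18486}{69557} \approx 0.26577$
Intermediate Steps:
$z = -110916$ ($z = 217483 - 328399 = -110916$)
$\frac{z}{-417342} = - \frac{110916}{-417342} = \left(-110916\right) \left(- \frac{1}{417342}\right) = \frac{18486}{69557}$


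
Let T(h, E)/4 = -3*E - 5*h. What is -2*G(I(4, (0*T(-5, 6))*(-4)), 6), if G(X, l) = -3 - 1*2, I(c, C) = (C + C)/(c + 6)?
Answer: 10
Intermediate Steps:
T(h, E) = -20*h - 12*E (T(h, E) = 4*(-3*E - 5*h) = 4*(-5*h - 3*E) = -20*h - 12*E)
I(c, C) = 2*C/(6 + c) (I(c, C) = (2*C)/(6 + c) = 2*C/(6 + c))
G(X, l) = -5 (G(X, l) = -3 - 2 = -5)
-2*G(I(4, (0*T(-5, 6))*(-4)), 6) = -2*(-5) = 10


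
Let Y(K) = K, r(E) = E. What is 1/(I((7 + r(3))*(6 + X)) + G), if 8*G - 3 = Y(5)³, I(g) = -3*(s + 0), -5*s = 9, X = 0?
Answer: 5/107 ≈ 0.046729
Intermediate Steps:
s = -9/5 (s = -⅕*9 = -9/5 ≈ -1.8000)
I(g) = 27/5 (I(g) = -3*(-9/5 + 0) = -3*(-9/5) = 27/5)
G = 16 (G = 3/8 + (⅛)*5³ = 3/8 + (⅛)*125 = 3/8 + 125/8 = 16)
1/(I((7 + r(3))*(6 + X)) + G) = 1/(27/5 + 16) = 1/(107/5) = 5/107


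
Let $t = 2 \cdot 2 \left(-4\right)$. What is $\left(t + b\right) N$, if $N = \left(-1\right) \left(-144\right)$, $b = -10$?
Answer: $-3744$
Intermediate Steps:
$t = -16$ ($t = 4 \left(-4\right) = -16$)
$N = 144$
$\left(t + b\right) N = \left(-16 - 10\right) 144 = \left(-26\right) 144 = -3744$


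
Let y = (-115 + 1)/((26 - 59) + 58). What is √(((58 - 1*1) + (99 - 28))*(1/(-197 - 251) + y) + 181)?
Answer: I*√493633/35 ≈ 20.074*I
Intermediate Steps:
y = -114/25 (y = -114/(-33 + 58) = -114/25 ≈ -4.5600)
√(((58 - 1*1) + (99 - 28))*(1/(-197 - 251) + y) + 181) = √(((58 - 1*1) + (99 - 28))*(1/(-197 - 251) - 114/25) + 181) = √(((58 - 1) + 71)*(1/(-448) - 114/25) + 181) = √((57 + 71)*(-1/448 - 114/25) + 181) = √(128*(-51097/11200) + 181) = √(-102194/175 + 181) = √(-70519/175) = I*√493633/35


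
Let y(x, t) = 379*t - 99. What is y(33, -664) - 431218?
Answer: -682973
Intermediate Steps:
y(x, t) = -99 + 379*t
y(33, -664) - 431218 = (-99 + 379*(-664)) - 431218 = (-99 - 251656) - 431218 = -251755 - 431218 = -682973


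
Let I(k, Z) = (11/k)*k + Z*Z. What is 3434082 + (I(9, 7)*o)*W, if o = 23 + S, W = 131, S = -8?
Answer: 3551982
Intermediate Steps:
o = 15 (o = 23 - 8 = 15)
I(k, Z) = 11 + Z²
3434082 + (I(9, 7)*o)*W = 3434082 + ((11 + 7²)*15)*131 = 3434082 + ((11 + 49)*15)*131 = 3434082 + (60*15)*131 = 3434082 + 900*131 = 3434082 + 117900 = 3551982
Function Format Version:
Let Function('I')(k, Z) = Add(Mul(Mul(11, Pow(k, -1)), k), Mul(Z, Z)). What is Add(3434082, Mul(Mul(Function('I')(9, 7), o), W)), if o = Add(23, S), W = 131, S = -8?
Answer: 3551982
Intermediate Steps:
o = 15 (o = Add(23, -8) = 15)
Function('I')(k, Z) = Add(11, Pow(Z, 2))
Add(3434082, Mul(Mul(Function('I')(9, 7), o), W)) = Add(3434082, Mul(Mul(Add(11, Pow(7, 2)), 15), 131)) = Add(3434082, Mul(Mul(Add(11, 49), 15), 131)) = Add(3434082, Mul(Mul(60, 15), 131)) = Add(3434082, Mul(900, 131)) = Add(3434082, 117900) = 3551982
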